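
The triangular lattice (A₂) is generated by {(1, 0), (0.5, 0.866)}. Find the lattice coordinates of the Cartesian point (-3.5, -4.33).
-b₁ - 5b₂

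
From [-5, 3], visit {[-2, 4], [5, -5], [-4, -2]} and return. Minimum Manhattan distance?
38
(one optimal route: (-5, 3) → (-2, 4) → (5, -5) → (-4, -2) → (-5, 3))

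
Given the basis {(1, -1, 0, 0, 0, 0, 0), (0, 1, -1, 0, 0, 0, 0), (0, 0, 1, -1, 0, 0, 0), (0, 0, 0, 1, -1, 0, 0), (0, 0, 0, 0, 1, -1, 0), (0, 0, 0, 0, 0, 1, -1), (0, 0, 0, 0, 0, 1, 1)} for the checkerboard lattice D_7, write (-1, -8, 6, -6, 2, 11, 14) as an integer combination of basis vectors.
-b₁ - 9b₂ - 3b₃ - 9b₄ - 7b₅ - 5b₆ + 9b₇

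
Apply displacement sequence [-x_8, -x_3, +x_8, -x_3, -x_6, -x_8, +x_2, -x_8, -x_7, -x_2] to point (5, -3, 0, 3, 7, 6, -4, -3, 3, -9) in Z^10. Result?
(5, -3, -2, 3, 7, 5, -5, -5, 3, -9)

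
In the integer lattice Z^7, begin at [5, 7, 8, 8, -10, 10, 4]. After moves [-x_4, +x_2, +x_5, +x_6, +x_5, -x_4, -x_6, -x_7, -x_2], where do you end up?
(5, 7, 8, 6, -8, 10, 3)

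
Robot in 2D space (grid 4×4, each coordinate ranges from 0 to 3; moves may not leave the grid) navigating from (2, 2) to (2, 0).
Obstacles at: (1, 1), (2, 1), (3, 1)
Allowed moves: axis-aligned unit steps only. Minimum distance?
6
(one shortest path: (2, 2) → (1, 2) → (0, 2) → (0, 1) → (0, 0) → (1, 0) → (2, 0))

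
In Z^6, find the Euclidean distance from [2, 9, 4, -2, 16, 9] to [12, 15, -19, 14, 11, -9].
35.6371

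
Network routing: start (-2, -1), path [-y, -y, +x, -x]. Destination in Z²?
(-2, -3)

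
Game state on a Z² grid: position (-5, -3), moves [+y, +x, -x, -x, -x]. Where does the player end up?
(-7, -2)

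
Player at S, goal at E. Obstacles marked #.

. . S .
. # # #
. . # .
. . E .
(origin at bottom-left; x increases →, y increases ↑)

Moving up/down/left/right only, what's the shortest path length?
7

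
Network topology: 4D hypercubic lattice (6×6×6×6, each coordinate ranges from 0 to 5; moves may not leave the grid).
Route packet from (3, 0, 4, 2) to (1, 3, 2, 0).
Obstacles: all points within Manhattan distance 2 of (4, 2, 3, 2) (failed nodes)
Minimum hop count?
9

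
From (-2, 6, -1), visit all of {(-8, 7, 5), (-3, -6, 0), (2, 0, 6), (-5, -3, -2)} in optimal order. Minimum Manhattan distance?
55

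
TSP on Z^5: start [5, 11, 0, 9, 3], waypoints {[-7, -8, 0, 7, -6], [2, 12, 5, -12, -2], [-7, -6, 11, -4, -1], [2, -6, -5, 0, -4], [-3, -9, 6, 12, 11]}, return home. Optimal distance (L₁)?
212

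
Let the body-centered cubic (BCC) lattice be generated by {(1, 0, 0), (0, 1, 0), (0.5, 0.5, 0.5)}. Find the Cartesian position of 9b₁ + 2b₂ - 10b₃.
(4, -3, -5)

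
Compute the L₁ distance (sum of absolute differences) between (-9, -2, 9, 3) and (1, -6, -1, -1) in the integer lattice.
28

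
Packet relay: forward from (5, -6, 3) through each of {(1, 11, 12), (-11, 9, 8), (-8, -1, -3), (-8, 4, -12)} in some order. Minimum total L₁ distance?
84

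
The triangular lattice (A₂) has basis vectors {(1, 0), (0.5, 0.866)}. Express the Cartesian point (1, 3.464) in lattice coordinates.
-b₁ + 4b₂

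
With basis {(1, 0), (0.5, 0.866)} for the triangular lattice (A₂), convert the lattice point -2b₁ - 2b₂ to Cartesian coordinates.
(-3, -1.732)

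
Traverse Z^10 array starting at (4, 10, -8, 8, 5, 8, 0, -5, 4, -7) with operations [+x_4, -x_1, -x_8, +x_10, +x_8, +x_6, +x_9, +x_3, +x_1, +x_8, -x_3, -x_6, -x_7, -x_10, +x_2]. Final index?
(4, 11, -8, 9, 5, 8, -1, -4, 5, -7)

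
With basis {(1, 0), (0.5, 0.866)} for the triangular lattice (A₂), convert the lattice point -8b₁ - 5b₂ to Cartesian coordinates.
(-10.5, -4.33)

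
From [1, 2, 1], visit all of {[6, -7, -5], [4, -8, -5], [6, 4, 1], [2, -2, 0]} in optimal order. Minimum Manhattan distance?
34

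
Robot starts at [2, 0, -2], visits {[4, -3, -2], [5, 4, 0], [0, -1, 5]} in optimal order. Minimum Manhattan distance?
30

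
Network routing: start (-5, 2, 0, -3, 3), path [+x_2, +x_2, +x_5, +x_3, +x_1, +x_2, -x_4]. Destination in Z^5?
(-4, 5, 1, -4, 4)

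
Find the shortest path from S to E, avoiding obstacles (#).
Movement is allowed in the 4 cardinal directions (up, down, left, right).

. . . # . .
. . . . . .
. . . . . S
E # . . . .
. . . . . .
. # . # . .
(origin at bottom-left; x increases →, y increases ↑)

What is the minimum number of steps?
6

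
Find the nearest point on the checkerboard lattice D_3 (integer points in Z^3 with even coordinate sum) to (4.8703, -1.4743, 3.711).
(5, -1, 4)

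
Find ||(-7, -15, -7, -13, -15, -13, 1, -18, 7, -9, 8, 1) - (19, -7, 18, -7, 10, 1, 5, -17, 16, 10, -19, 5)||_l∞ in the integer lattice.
27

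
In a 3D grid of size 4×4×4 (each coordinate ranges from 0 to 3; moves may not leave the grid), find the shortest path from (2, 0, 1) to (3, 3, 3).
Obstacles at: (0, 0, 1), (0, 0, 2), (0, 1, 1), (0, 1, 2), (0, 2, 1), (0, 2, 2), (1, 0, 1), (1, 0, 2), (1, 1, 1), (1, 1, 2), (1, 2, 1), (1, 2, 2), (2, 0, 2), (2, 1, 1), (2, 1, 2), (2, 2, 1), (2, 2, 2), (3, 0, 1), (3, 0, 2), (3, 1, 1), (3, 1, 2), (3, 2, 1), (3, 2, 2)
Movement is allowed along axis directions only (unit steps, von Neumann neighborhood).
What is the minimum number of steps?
8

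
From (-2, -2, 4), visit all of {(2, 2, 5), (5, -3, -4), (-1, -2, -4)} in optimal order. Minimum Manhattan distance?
32
(one optimal route: (-2, -2, 4) → (2, 2, 5) → (-1, -2, -4) → (5, -3, -4))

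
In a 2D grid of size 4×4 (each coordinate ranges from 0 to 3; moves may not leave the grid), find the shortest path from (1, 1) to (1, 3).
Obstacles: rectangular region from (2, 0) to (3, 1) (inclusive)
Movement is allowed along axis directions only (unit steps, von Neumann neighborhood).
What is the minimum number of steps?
2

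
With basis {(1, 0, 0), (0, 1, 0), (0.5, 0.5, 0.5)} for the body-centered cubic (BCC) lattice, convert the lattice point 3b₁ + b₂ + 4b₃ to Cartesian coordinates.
(5, 3, 2)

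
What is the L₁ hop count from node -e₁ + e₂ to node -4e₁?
4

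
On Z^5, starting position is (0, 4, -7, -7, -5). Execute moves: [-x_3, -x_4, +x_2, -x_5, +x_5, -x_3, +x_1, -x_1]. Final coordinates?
(0, 5, -9, -8, -5)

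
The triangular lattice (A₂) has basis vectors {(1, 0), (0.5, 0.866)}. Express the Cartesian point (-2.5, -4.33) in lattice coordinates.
-5b₂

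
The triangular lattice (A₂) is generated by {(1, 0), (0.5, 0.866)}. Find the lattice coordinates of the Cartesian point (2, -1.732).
3b₁ - 2b₂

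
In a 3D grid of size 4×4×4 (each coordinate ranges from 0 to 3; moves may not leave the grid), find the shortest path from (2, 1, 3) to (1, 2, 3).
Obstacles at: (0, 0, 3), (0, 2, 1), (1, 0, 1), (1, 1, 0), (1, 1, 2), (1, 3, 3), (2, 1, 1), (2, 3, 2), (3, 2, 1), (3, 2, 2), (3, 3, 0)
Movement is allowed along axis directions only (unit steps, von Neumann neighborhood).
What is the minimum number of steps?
2
(one shortest path: (2, 1, 3) → (1, 1, 3) → (1, 2, 3))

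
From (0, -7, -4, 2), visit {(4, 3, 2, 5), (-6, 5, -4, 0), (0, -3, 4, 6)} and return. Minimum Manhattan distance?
72
(one optimal route: (0, -7, -4, 2) → (-6, 5, -4, 0) → (4, 3, 2, 5) → (0, -3, 4, 6) → (0, -7, -4, 2))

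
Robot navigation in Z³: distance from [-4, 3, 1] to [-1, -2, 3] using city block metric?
10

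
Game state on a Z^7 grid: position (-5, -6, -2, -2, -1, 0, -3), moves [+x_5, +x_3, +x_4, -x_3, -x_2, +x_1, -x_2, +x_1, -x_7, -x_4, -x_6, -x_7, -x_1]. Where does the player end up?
(-4, -8, -2, -2, 0, -1, -5)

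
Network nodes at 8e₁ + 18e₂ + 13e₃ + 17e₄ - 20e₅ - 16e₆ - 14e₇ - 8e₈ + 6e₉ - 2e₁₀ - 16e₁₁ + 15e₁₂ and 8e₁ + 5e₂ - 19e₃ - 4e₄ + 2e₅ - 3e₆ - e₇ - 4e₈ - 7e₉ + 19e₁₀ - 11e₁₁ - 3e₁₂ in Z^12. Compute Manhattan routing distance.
175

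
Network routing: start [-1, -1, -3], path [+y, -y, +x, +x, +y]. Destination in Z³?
(1, 0, -3)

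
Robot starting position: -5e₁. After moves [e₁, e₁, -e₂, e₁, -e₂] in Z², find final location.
(-2, -2)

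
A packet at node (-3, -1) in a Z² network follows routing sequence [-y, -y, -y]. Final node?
(-3, -4)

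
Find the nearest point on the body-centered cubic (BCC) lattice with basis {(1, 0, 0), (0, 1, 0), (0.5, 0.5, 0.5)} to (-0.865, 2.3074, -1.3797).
(-0.5, 2.5, -1.5)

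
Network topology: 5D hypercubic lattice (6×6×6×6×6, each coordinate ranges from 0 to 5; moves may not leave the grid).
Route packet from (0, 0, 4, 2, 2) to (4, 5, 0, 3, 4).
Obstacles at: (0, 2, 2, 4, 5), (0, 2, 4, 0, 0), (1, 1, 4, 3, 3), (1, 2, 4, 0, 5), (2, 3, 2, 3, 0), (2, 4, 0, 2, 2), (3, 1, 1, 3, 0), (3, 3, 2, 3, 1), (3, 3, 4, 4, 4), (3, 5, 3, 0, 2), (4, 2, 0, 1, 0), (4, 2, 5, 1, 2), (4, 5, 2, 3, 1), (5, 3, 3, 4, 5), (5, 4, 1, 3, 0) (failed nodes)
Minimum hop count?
16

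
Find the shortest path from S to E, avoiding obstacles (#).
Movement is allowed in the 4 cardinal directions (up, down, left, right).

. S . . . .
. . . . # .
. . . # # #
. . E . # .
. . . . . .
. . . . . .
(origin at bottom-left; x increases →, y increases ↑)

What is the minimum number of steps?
4
(one shortest path: (1, 5) → (2, 5) → (2, 4) → (2, 3) → (2, 2))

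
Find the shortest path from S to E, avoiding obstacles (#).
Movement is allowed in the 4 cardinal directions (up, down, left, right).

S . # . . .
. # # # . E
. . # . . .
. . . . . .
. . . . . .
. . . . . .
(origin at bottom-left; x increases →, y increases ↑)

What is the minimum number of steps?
10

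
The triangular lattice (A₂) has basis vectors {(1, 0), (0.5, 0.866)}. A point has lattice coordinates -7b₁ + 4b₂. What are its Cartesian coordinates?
(-5, 3.464)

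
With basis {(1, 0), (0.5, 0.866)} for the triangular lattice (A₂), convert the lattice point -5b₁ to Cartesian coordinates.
(-5, 0)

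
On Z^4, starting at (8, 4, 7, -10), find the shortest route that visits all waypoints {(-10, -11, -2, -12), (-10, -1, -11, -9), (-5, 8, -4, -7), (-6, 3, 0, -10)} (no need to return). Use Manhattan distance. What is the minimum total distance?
80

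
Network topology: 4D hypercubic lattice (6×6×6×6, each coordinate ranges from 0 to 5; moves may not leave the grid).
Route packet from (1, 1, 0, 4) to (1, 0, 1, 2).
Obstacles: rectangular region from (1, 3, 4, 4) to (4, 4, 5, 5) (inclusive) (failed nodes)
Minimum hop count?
4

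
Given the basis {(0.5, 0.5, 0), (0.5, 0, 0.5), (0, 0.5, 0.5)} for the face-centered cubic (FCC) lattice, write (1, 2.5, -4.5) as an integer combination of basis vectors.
8b₁ - 6b₂ - 3b₃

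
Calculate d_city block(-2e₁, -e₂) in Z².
3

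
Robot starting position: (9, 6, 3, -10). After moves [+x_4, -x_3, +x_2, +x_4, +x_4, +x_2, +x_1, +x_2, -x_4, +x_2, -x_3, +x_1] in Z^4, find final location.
(11, 10, 1, -8)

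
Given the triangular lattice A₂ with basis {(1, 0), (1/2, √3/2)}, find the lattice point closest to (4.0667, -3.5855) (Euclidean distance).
(4, -3.464)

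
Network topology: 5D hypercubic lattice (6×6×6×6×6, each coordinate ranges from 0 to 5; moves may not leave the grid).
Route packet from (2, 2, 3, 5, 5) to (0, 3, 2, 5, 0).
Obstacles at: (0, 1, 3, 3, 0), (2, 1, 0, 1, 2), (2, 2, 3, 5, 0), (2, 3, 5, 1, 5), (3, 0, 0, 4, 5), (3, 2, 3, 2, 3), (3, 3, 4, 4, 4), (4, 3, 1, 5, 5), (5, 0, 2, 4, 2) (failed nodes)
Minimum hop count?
9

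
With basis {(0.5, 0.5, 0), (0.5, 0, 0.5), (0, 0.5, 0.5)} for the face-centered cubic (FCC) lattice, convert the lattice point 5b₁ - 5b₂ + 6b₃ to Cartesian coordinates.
(0, 5.5, 0.5)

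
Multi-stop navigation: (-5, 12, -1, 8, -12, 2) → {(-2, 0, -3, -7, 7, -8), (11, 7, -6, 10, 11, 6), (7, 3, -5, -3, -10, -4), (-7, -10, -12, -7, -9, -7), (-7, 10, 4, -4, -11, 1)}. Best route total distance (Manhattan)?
201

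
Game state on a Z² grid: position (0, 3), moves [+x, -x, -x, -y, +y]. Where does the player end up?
(-1, 3)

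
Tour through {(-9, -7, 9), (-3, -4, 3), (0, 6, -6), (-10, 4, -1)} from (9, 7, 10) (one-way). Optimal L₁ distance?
77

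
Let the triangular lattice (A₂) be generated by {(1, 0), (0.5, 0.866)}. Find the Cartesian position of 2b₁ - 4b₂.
(0, -3.464)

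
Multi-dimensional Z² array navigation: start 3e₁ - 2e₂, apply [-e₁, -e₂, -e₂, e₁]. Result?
(3, -4)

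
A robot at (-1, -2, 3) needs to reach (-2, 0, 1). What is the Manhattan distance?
5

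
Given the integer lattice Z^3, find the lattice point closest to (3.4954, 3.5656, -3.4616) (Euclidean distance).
(3, 4, -3)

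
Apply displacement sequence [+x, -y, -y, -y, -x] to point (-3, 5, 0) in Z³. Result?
(-3, 2, 0)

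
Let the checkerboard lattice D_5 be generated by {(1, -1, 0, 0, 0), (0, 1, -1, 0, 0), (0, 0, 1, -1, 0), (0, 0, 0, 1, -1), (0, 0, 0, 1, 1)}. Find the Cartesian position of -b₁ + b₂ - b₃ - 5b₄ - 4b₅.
(-1, 2, -2, -8, 1)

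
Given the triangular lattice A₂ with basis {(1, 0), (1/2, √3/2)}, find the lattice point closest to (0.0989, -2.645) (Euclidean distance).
(0.5, -2.598)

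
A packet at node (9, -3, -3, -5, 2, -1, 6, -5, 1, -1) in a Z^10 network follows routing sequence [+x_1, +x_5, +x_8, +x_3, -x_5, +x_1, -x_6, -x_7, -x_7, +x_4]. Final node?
(11, -3, -2, -4, 2, -2, 4, -4, 1, -1)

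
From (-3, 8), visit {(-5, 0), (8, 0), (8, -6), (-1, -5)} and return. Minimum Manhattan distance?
54
(one optimal route: (-3, 8) → (-5, 0) → (8, 0) → (8, -6) → (-1, -5) → (-3, 8))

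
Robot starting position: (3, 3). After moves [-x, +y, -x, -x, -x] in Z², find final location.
(-1, 4)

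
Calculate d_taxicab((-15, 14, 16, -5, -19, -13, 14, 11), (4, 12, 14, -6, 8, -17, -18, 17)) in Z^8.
93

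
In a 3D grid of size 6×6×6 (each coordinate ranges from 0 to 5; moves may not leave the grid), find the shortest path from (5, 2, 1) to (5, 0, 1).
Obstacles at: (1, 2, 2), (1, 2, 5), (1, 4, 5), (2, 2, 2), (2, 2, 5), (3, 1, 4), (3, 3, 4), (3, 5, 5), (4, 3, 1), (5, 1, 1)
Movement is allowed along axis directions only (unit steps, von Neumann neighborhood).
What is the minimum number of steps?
4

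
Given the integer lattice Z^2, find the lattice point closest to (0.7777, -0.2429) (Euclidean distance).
(1, 0)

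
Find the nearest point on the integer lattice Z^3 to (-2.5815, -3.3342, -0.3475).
(-3, -3, 0)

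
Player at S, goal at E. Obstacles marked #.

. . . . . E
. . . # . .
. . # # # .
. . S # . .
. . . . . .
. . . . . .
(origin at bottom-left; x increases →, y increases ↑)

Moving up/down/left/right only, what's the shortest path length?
8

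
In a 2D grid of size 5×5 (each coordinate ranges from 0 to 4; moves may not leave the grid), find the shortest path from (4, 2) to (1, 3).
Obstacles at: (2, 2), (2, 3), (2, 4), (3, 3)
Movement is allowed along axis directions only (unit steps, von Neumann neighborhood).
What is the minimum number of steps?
6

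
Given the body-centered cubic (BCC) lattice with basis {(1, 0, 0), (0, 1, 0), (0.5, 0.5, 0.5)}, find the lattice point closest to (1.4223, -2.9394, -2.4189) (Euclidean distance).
(1.5, -2.5, -2.5)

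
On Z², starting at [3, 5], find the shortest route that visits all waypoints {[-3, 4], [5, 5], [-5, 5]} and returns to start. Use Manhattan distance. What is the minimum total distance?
22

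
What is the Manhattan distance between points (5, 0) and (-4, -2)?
11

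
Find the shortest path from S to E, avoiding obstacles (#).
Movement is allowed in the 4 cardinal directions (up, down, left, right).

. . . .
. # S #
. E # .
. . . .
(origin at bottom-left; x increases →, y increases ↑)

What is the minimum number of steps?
6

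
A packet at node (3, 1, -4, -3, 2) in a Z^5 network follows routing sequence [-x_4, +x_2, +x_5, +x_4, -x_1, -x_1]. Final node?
(1, 2, -4, -3, 3)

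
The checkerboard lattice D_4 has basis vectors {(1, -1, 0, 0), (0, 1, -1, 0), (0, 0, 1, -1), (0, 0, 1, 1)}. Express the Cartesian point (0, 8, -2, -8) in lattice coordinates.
8b₂ + 7b₃ - b₄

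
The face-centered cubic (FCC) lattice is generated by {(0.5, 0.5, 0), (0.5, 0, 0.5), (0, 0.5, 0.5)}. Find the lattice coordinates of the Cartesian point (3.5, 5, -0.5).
9b₁ - 2b₂ + b₃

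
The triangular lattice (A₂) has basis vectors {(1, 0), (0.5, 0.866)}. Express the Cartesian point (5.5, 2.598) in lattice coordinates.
4b₁ + 3b₂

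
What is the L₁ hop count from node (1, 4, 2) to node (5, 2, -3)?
11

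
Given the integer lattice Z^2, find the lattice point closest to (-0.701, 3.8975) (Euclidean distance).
(-1, 4)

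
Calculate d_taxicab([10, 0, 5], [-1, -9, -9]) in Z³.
34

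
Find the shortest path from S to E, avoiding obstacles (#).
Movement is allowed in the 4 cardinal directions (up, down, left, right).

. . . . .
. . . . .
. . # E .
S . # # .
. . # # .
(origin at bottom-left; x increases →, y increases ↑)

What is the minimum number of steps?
6
(one shortest path: (0, 1) → (1, 1) → (1, 2) → (1, 3) → (2, 3) → (3, 3) → (3, 2))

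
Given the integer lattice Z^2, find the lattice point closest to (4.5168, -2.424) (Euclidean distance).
(5, -2)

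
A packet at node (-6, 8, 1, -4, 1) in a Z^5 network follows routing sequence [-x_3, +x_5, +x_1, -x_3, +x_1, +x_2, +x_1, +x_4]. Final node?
(-3, 9, -1, -3, 2)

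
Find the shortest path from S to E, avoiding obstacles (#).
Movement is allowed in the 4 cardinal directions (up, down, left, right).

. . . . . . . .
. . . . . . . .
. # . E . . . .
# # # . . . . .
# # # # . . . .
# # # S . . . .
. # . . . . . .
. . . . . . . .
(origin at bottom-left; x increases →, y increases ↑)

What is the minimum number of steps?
5
(one shortest path: (3, 2) → (4, 2) → (4, 3) → (4, 4) → (3, 4) → (3, 5))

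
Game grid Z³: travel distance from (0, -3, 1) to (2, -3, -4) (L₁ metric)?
7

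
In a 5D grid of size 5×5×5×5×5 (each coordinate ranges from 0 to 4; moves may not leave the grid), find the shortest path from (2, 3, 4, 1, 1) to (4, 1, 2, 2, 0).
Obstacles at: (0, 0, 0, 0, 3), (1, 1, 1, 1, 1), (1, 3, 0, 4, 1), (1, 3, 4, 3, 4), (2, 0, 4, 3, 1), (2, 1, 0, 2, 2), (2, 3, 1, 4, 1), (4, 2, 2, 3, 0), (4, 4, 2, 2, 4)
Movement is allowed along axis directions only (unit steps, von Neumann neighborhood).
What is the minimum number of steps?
8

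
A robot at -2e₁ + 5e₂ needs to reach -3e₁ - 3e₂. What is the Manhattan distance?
9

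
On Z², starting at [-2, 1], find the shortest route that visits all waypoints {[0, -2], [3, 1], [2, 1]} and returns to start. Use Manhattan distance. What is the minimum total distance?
16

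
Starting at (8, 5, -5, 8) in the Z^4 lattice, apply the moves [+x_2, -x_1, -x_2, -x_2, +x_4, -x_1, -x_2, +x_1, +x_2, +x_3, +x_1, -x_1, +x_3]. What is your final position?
(7, 4, -3, 9)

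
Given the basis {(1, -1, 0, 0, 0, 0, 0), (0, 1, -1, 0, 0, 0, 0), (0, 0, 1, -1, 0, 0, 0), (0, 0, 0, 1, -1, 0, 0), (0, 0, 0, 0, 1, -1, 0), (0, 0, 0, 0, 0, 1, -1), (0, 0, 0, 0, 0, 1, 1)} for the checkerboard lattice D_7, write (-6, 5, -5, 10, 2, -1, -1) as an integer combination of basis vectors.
-6b₁ - b₂ - 6b₃ + 4b₄ + 6b₅ + 3b₆ + 2b₇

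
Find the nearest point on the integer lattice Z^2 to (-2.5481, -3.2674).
(-3, -3)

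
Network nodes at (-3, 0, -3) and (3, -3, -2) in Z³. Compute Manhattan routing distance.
10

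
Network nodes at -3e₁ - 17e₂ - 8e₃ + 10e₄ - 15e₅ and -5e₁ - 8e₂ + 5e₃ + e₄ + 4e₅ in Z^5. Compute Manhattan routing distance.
52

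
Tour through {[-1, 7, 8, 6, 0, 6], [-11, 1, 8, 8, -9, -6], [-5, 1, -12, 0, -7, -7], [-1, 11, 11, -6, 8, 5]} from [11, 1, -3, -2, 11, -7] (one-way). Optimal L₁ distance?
149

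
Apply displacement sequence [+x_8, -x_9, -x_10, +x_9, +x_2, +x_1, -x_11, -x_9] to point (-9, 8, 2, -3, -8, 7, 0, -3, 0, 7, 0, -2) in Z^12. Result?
(-8, 9, 2, -3, -8, 7, 0, -2, -1, 6, -1, -2)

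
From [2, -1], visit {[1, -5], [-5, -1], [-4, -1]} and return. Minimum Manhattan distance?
22
(one optimal route: (2, -1) → (1, -5) → (-5, -1) → (-4, -1) → (2, -1))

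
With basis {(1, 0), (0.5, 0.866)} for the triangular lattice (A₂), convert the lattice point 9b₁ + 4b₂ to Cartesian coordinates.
(11, 3.464)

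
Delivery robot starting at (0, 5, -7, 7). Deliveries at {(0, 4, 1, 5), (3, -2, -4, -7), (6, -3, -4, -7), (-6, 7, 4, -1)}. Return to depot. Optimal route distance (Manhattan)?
96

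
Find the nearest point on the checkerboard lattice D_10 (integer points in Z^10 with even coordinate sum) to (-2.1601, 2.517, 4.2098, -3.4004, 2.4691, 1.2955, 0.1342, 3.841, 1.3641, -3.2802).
(-2, 2, 4, -3, 2, 1, 0, 4, 1, -3)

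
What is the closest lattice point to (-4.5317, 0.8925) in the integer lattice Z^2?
(-5, 1)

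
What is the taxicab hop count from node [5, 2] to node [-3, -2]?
12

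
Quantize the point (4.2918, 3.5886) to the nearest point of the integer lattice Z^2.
(4, 4)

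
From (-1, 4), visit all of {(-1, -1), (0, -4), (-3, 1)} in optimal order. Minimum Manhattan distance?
13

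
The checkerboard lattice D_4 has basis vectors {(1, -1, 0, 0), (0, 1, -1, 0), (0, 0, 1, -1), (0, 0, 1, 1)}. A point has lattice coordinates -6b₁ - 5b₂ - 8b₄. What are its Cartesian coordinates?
(-6, 1, -3, -8)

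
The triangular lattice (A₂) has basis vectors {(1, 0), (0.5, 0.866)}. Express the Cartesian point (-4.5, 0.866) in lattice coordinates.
-5b₁ + b₂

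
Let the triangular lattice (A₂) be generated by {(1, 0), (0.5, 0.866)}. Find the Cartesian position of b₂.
(0.5, 0.866)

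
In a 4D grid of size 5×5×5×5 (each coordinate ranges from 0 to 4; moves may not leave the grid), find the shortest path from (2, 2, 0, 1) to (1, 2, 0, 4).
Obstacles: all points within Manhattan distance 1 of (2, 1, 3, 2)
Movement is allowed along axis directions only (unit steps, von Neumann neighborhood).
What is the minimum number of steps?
4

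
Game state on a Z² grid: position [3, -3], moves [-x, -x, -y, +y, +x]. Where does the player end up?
(2, -3)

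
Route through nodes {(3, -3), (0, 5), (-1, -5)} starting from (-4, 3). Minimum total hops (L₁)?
23
(one optimal route: (-4, 3) → (0, 5) → (3, -3) → (-1, -5))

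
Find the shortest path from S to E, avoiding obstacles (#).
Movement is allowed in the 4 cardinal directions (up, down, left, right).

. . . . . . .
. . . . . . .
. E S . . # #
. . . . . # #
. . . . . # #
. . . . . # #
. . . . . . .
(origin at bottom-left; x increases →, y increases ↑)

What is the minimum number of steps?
1
(one shortest path: (2, 4) → (1, 4))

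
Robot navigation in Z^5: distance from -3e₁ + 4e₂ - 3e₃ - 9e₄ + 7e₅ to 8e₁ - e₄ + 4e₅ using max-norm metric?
11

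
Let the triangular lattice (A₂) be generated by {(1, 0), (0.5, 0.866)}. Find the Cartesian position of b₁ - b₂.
(0.5, -0.866)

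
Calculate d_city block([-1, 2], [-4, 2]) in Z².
3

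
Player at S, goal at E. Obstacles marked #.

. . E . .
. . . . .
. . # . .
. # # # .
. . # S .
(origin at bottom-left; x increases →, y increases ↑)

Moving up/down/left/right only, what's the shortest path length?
7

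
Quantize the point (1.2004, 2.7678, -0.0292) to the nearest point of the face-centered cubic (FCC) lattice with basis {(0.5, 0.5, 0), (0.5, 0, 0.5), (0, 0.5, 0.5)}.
(1, 3, 0)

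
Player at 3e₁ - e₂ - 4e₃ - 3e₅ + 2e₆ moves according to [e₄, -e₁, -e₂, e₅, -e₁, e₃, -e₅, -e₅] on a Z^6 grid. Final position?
(1, -2, -3, 1, -4, 2)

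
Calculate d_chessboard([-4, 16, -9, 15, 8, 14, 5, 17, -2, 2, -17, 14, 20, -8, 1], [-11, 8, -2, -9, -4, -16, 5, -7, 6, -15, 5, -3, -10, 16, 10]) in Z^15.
30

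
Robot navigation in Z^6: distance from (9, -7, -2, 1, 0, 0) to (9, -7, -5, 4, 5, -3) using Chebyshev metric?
5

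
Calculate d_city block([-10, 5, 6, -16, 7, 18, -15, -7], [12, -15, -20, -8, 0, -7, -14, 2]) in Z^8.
118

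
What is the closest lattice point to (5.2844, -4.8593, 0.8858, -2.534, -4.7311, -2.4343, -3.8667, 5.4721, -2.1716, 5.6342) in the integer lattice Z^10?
(5, -5, 1, -3, -5, -2, -4, 5, -2, 6)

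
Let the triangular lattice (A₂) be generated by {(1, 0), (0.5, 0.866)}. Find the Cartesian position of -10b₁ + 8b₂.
(-6, 6.928)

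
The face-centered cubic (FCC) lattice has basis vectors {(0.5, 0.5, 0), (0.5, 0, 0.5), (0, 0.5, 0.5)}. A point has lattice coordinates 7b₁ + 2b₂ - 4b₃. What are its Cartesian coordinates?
(4.5, 1.5, -1)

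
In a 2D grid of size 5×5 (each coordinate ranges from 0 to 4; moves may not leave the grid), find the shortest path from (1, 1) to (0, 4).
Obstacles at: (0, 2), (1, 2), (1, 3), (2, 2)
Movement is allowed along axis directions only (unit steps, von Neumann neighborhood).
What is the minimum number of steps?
8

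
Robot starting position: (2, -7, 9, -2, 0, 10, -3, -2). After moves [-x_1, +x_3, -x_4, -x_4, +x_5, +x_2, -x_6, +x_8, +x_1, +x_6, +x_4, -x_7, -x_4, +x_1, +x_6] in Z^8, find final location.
(3, -6, 10, -4, 1, 11, -4, -1)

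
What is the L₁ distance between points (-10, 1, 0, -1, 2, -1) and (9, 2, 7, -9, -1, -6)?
43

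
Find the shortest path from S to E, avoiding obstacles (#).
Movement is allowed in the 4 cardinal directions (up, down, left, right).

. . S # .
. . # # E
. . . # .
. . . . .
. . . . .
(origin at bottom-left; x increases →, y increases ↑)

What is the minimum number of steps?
9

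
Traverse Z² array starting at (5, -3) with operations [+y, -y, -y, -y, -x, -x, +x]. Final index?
(4, -5)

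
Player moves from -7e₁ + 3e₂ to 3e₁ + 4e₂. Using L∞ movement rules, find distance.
10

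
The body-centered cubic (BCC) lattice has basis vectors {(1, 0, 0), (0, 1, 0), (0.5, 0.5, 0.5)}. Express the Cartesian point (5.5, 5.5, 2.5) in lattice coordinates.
3b₁ + 3b₂ + 5b₃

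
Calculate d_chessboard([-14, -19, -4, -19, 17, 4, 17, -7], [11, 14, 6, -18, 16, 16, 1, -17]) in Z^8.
33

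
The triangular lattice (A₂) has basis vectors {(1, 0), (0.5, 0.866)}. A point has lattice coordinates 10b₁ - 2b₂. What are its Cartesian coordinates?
(9, -1.732)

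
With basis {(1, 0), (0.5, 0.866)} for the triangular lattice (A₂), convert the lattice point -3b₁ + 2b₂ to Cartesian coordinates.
(-2, 1.732)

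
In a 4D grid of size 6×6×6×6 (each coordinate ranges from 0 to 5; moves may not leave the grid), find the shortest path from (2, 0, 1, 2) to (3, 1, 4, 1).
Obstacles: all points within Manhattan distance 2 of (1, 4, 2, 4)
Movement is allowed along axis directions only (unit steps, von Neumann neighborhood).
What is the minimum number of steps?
6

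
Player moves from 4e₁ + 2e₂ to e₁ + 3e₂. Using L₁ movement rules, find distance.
4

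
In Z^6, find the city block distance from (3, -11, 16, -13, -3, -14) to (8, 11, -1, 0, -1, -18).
63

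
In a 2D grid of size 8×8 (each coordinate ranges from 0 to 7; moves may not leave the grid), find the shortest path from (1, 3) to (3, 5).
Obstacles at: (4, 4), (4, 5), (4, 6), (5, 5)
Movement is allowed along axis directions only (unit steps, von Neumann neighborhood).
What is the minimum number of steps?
4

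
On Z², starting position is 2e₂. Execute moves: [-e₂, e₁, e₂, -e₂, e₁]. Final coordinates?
(2, 1)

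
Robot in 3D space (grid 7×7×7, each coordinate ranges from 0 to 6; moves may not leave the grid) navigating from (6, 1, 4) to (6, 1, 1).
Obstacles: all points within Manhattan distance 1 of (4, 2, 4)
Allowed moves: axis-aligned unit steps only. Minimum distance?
3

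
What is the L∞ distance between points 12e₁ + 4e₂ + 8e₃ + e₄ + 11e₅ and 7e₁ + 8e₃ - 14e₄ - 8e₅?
19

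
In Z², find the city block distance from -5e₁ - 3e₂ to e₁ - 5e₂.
8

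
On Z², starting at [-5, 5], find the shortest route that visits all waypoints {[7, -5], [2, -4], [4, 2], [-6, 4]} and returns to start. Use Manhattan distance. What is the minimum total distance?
46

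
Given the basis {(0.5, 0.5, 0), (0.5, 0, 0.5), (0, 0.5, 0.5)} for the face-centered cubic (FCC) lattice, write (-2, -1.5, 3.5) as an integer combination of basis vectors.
-7b₁ + 3b₂ + 4b₃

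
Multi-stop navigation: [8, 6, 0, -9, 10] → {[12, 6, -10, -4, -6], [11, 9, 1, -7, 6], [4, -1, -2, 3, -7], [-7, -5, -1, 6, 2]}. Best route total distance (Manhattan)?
102
(one optimal route: (8, 6, 0, -9, 10) → (11, 9, 1, -7, 6) → (12, 6, -10, -4, -6) → (4, -1, -2, 3, -7) → (-7, -5, -1, 6, 2))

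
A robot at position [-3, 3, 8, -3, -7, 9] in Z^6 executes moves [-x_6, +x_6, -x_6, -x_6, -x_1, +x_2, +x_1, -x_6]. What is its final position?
(-3, 4, 8, -3, -7, 6)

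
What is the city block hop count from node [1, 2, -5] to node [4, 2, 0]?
8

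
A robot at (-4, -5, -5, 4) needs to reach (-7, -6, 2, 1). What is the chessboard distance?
7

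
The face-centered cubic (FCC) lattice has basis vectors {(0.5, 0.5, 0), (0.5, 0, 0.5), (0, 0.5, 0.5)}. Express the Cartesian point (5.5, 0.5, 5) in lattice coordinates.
b₁ + 10b₂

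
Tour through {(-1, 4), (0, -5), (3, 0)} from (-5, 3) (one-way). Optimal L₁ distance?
21
(one optimal route: (-5, 3) → (-1, 4) → (3, 0) → (0, -5))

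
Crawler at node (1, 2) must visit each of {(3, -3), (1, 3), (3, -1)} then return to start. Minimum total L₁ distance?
16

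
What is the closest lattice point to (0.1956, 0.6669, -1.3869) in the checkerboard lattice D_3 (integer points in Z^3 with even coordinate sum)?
(0, 1, -1)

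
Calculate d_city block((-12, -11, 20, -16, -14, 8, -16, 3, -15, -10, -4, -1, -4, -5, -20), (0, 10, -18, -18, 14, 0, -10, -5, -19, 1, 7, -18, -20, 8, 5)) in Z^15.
220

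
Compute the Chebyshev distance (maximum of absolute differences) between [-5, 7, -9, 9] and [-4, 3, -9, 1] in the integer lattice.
8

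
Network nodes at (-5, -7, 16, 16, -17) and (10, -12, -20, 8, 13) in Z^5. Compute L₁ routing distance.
94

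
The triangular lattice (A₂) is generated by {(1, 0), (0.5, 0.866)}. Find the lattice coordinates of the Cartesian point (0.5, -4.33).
3b₁ - 5b₂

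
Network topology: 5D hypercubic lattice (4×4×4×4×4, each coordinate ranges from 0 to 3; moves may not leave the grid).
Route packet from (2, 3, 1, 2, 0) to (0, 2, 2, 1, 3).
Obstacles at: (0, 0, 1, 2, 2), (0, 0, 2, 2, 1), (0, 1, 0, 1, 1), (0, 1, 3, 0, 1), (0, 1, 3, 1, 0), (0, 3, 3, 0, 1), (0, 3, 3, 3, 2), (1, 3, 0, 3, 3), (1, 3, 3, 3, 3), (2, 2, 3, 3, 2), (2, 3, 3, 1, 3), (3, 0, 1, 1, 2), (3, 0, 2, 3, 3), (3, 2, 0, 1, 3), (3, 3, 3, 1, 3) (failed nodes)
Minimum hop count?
8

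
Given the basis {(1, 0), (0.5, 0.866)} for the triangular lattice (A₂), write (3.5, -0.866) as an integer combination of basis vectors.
4b₁ - b₂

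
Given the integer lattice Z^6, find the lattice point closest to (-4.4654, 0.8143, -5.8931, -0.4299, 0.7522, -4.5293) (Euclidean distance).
(-4, 1, -6, 0, 1, -5)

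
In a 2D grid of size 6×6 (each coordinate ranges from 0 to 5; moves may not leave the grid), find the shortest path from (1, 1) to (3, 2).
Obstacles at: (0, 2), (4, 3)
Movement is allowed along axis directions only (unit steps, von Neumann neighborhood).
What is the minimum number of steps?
3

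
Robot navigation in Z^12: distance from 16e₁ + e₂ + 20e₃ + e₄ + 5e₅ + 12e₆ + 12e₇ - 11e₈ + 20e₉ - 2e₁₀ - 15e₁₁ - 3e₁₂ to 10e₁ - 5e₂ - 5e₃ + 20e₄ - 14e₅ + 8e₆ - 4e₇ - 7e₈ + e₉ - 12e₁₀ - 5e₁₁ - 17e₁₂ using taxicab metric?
152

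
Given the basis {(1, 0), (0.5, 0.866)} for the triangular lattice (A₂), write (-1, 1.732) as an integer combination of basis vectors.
-2b₁ + 2b₂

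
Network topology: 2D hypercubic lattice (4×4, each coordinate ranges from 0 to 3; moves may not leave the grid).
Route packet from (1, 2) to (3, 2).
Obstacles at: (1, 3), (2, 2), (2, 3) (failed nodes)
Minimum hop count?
4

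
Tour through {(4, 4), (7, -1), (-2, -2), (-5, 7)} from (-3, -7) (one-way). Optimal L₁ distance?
36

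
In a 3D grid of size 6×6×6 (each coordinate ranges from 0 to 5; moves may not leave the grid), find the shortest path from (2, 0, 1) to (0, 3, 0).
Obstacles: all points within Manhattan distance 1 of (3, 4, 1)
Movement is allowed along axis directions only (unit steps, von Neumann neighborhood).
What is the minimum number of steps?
6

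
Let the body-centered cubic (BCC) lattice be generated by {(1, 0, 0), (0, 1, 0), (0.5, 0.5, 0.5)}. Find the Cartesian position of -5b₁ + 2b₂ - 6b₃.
(-8, -1, -3)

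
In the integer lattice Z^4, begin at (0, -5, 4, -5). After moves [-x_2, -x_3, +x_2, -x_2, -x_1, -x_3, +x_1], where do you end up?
(0, -6, 2, -5)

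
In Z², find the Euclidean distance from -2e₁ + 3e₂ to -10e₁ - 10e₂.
15.2643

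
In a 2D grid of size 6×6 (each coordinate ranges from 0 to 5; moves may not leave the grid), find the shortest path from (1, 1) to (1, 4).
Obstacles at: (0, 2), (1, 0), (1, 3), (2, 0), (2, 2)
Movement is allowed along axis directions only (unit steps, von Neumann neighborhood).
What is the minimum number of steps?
7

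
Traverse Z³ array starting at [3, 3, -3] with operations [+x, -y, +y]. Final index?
(4, 3, -3)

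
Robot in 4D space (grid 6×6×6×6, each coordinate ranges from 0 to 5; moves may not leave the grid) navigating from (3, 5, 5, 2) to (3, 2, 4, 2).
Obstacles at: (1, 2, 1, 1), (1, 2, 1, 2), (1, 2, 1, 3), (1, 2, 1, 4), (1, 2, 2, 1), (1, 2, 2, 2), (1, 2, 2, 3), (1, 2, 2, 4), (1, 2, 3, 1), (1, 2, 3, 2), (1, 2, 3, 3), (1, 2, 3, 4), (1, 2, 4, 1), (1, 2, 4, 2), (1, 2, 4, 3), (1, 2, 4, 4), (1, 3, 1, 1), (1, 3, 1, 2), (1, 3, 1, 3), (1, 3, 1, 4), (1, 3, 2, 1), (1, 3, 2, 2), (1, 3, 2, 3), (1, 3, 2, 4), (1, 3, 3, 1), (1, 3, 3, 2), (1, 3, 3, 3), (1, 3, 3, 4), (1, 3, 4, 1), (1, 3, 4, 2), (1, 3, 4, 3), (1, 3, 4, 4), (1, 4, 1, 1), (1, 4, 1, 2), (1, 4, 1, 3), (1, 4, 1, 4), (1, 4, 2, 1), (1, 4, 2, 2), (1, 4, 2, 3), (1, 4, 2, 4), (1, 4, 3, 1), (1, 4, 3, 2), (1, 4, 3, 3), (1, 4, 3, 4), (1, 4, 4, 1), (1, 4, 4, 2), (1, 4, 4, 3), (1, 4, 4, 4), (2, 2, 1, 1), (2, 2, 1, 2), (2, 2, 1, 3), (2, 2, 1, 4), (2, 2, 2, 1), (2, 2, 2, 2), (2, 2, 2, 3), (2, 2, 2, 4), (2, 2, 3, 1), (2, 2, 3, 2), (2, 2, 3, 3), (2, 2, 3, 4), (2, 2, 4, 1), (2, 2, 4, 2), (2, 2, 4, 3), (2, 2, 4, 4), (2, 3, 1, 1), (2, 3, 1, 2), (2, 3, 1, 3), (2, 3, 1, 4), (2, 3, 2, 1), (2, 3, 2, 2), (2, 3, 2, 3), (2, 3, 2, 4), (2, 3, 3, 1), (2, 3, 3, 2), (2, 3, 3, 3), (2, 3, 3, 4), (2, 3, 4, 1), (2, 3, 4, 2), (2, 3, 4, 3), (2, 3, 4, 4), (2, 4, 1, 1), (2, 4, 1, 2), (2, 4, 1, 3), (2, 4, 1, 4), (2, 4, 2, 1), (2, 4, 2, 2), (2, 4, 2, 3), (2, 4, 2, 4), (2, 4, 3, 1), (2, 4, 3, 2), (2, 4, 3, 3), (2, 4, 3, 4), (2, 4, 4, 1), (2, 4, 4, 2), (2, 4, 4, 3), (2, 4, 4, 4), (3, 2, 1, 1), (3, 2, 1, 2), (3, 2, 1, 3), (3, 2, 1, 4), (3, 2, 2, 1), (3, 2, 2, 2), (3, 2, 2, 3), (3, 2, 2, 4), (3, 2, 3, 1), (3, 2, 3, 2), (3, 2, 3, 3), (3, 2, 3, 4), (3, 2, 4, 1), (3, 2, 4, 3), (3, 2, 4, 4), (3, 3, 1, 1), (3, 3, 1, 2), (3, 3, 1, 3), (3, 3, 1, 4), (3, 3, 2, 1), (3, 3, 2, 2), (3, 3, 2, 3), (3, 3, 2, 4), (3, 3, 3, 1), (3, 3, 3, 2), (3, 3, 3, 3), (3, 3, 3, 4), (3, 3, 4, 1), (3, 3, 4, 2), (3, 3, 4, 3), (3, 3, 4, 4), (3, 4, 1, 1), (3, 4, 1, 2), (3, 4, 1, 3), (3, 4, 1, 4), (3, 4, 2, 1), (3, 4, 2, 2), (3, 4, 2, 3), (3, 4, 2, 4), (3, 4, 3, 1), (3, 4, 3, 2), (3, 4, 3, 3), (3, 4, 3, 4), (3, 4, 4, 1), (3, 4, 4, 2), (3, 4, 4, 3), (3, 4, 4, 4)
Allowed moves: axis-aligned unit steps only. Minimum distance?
4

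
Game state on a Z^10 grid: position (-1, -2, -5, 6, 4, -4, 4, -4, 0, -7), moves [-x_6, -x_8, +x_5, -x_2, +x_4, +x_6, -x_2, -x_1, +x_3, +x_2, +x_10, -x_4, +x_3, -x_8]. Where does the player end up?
(-2, -3, -3, 6, 5, -4, 4, -6, 0, -6)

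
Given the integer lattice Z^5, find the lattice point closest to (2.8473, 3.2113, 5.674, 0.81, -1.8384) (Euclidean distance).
(3, 3, 6, 1, -2)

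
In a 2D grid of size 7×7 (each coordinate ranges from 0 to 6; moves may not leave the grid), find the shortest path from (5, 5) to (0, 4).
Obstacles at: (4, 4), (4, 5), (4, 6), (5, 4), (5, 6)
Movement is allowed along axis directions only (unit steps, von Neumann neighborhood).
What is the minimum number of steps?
10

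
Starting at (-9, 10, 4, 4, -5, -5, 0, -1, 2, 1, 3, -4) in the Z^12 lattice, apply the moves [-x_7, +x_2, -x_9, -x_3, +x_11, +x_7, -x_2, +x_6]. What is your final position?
(-9, 10, 3, 4, -5, -4, 0, -1, 1, 1, 4, -4)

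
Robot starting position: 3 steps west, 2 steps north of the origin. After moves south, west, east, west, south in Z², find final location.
(-4, 0)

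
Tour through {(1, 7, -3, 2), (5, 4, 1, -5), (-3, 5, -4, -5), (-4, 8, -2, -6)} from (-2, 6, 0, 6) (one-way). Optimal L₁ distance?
47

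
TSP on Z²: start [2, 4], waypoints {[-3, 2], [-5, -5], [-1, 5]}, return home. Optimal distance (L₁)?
34
(one optimal route: (2, 4) → (-3, 2) → (-5, -5) → (-1, 5) → (2, 4))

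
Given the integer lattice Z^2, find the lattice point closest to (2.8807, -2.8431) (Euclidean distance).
(3, -3)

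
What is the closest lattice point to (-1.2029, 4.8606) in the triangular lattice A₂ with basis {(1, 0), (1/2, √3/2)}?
(-1, 5.196)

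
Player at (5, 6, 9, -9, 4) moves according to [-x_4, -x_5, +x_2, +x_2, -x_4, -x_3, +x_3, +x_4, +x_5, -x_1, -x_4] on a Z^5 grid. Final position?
(4, 8, 9, -11, 4)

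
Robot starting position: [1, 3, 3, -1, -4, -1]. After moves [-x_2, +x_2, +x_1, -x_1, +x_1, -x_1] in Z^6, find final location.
(1, 3, 3, -1, -4, -1)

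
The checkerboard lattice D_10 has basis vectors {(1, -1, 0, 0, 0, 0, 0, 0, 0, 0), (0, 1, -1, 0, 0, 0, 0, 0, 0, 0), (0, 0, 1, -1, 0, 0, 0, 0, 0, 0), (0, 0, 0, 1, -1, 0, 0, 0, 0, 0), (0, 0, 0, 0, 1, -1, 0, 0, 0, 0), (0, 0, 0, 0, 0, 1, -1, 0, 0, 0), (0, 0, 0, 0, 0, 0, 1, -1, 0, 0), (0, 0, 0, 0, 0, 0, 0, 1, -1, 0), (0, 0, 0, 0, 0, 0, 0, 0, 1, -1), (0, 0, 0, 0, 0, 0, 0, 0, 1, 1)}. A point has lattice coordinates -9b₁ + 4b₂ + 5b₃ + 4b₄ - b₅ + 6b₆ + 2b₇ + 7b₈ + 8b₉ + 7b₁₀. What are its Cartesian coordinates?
(-9, 13, 1, -1, -5, 7, -4, 5, 8, -1)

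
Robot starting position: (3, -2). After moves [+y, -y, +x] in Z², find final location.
(4, -2)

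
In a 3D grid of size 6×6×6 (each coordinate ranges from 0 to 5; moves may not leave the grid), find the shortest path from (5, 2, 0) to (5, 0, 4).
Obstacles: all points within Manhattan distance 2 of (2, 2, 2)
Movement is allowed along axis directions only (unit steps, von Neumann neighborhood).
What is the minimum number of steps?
6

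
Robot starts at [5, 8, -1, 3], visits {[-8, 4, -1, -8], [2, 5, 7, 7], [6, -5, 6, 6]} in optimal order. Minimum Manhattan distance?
74
(one optimal route: (5, 8, -1, 3) → (6, -5, 6, 6) → (2, 5, 7, 7) → (-8, 4, -1, -8))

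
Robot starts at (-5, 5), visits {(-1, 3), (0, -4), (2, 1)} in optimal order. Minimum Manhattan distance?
18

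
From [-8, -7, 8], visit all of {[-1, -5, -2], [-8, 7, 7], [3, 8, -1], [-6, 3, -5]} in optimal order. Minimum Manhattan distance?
67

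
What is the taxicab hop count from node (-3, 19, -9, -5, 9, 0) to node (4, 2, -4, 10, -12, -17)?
82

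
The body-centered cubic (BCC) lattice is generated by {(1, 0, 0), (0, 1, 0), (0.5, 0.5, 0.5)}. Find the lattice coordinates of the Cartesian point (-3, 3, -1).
-2b₁ + 4b₂ - 2b₃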